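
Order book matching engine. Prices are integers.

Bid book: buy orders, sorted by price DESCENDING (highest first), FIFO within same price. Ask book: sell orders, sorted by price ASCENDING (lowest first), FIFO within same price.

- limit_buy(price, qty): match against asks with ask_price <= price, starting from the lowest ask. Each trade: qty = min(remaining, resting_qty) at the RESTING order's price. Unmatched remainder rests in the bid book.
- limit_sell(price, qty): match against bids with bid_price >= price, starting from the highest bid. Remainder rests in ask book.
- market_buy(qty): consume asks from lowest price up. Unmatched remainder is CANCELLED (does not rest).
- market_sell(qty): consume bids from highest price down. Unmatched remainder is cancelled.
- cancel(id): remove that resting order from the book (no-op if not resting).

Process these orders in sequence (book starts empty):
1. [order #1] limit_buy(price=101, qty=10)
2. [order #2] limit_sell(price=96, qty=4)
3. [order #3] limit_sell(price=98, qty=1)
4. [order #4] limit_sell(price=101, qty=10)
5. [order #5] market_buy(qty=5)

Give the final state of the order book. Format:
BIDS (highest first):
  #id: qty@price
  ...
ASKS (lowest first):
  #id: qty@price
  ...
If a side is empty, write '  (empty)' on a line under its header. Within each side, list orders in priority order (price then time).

After op 1 [order #1] limit_buy(price=101, qty=10): fills=none; bids=[#1:10@101] asks=[-]
After op 2 [order #2] limit_sell(price=96, qty=4): fills=#1x#2:4@101; bids=[#1:6@101] asks=[-]
After op 3 [order #3] limit_sell(price=98, qty=1): fills=#1x#3:1@101; bids=[#1:5@101] asks=[-]
After op 4 [order #4] limit_sell(price=101, qty=10): fills=#1x#4:5@101; bids=[-] asks=[#4:5@101]
After op 5 [order #5] market_buy(qty=5): fills=#5x#4:5@101; bids=[-] asks=[-]

Answer: BIDS (highest first):
  (empty)
ASKS (lowest first):
  (empty)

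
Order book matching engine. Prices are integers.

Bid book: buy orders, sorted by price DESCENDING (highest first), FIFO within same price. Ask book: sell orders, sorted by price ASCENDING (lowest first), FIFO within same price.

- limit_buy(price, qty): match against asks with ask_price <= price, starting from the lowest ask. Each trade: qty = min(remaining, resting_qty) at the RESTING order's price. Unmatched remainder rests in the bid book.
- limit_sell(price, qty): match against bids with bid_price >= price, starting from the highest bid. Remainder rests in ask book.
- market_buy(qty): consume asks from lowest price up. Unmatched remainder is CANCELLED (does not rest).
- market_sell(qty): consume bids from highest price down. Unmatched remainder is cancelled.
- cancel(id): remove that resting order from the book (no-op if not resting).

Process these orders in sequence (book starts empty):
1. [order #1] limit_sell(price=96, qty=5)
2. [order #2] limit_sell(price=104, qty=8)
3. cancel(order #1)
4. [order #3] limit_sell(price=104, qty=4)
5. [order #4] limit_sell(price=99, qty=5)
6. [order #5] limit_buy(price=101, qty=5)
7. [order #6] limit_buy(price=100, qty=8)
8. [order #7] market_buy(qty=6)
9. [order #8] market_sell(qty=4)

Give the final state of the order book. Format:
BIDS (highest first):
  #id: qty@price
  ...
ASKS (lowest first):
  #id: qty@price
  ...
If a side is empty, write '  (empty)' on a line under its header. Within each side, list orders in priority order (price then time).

Answer: BIDS (highest first):
  #6: 4@100
ASKS (lowest first):
  #2: 2@104
  #3: 4@104

Derivation:
After op 1 [order #1] limit_sell(price=96, qty=5): fills=none; bids=[-] asks=[#1:5@96]
After op 2 [order #2] limit_sell(price=104, qty=8): fills=none; bids=[-] asks=[#1:5@96 #2:8@104]
After op 3 cancel(order #1): fills=none; bids=[-] asks=[#2:8@104]
After op 4 [order #3] limit_sell(price=104, qty=4): fills=none; bids=[-] asks=[#2:8@104 #3:4@104]
After op 5 [order #4] limit_sell(price=99, qty=5): fills=none; bids=[-] asks=[#4:5@99 #2:8@104 #3:4@104]
After op 6 [order #5] limit_buy(price=101, qty=5): fills=#5x#4:5@99; bids=[-] asks=[#2:8@104 #3:4@104]
After op 7 [order #6] limit_buy(price=100, qty=8): fills=none; bids=[#6:8@100] asks=[#2:8@104 #3:4@104]
After op 8 [order #7] market_buy(qty=6): fills=#7x#2:6@104; bids=[#6:8@100] asks=[#2:2@104 #3:4@104]
After op 9 [order #8] market_sell(qty=4): fills=#6x#8:4@100; bids=[#6:4@100] asks=[#2:2@104 #3:4@104]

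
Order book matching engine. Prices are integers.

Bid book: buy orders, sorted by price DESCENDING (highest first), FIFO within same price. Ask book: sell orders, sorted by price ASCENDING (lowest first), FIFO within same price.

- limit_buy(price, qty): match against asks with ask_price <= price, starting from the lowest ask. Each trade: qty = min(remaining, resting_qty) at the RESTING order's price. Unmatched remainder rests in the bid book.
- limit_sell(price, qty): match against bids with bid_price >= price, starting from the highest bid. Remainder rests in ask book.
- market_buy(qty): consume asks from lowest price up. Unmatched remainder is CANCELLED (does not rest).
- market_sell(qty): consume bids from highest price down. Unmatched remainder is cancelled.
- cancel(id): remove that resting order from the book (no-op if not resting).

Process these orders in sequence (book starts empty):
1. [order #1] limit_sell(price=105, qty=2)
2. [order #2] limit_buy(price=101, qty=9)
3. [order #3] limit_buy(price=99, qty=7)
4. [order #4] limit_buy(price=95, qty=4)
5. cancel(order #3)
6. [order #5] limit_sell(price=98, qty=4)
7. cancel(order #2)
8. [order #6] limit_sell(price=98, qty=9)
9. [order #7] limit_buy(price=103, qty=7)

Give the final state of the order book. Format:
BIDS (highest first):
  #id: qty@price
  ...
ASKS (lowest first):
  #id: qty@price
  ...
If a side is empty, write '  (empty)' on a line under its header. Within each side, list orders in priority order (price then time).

After op 1 [order #1] limit_sell(price=105, qty=2): fills=none; bids=[-] asks=[#1:2@105]
After op 2 [order #2] limit_buy(price=101, qty=9): fills=none; bids=[#2:9@101] asks=[#1:2@105]
After op 3 [order #3] limit_buy(price=99, qty=7): fills=none; bids=[#2:9@101 #3:7@99] asks=[#1:2@105]
After op 4 [order #4] limit_buy(price=95, qty=4): fills=none; bids=[#2:9@101 #3:7@99 #4:4@95] asks=[#1:2@105]
After op 5 cancel(order #3): fills=none; bids=[#2:9@101 #4:4@95] asks=[#1:2@105]
After op 6 [order #5] limit_sell(price=98, qty=4): fills=#2x#5:4@101; bids=[#2:5@101 #4:4@95] asks=[#1:2@105]
After op 7 cancel(order #2): fills=none; bids=[#4:4@95] asks=[#1:2@105]
After op 8 [order #6] limit_sell(price=98, qty=9): fills=none; bids=[#4:4@95] asks=[#6:9@98 #1:2@105]
After op 9 [order #7] limit_buy(price=103, qty=7): fills=#7x#6:7@98; bids=[#4:4@95] asks=[#6:2@98 #1:2@105]

Answer: BIDS (highest first):
  #4: 4@95
ASKS (lowest first):
  #6: 2@98
  #1: 2@105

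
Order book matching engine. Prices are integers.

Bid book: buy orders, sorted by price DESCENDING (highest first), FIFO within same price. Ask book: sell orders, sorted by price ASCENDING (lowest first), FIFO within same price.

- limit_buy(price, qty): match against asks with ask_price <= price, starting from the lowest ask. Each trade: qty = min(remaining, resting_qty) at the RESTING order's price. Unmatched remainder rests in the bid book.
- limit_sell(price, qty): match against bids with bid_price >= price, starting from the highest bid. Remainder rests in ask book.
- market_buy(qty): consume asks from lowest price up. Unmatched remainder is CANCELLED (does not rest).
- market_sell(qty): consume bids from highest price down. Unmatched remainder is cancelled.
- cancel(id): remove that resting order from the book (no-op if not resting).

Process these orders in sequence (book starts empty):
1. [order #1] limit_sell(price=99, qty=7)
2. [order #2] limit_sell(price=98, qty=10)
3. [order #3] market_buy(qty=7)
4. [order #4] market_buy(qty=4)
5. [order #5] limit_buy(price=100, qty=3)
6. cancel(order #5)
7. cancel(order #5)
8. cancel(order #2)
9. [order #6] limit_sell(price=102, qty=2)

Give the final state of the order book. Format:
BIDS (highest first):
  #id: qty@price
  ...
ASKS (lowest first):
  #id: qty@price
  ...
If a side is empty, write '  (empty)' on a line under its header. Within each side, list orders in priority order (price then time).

After op 1 [order #1] limit_sell(price=99, qty=7): fills=none; bids=[-] asks=[#1:7@99]
After op 2 [order #2] limit_sell(price=98, qty=10): fills=none; bids=[-] asks=[#2:10@98 #1:7@99]
After op 3 [order #3] market_buy(qty=7): fills=#3x#2:7@98; bids=[-] asks=[#2:3@98 #1:7@99]
After op 4 [order #4] market_buy(qty=4): fills=#4x#2:3@98 #4x#1:1@99; bids=[-] asks=[#1:6@99]
After op 5 [order #5] limit_buy(price=100, qty=3): fills=#5x#1:3@99; bids=[-] asks=[#1:3@99]
After op 6 cancel(order #5): fills=none; bids=[-] asks=[#1:3@99]
After op 7 cancel(order #5): fills=none; bids=[-] asks=[#1:3@99]
After op 8 cancel(order #2): fills=none; bids=[-] asks=[#1:3@99]
After op 9 [order #6] limit_sell(price=102, qty=2): fills=none; bids=[-] asks=[#1:3@99 #6:2@102]

Answer: BIDS (highest first):
  (empty)
ASKS (lowest first):
  #1: 3@99
  #6: 2@102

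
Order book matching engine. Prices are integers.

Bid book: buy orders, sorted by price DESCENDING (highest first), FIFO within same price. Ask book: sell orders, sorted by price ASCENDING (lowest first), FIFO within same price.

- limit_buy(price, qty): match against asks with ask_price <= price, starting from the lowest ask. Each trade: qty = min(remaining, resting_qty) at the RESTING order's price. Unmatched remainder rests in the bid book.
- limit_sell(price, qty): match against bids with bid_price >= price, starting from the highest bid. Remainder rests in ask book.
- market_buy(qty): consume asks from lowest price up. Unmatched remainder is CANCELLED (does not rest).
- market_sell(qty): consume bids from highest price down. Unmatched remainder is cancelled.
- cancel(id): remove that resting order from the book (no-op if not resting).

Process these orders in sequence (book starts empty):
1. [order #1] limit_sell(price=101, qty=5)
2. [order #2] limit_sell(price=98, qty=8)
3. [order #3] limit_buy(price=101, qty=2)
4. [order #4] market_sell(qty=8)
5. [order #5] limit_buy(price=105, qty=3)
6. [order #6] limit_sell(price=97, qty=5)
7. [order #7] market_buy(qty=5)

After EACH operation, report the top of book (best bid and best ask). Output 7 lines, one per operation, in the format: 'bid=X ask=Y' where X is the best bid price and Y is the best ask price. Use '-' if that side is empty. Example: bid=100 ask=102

After op 1 [order #1] limit_sell(price=101, qty=5): fills=none; bids=[-] asks=[#1:5@101]
After op 2 [order #2] limit_sell(price=98, qty=8): fills=none; bids=[-] asks=[#2:8@98 #1:5@101]
After op 3 [order #3] limit_buy(price=101, qty=2): fills=#3x#2:2@98; bids=[-] asks=[#2:6@98 #1:5@101]
After op 4 [order #4] market_sell(qty=8): fills=none; bids=[-] asks=[#2:6@98 #1:5@101]
After op 5 [order #5] limit_buy(price=105, qty=3): fills=#5x#2:3@98; bids=[-] asks=[#2:3@98 #1:5@101]
After op 6 [order #6] limit_sell(price=97, qty=5): fills=none; bids=[-] asks=[#6:5@97 #2:3@98 #1:5@101]
After op 7 [order #7] market_buy(qty=5): fills=#7x#6:5@97; bids=[-] asks=[#2:3@98 #1:5@101]

Answer: bid=- ask=101
bid=- ask=98
bid=- ask=98
bid=- ask=98
bid=- ask=98
bid=- ask=97
bid=- ask=98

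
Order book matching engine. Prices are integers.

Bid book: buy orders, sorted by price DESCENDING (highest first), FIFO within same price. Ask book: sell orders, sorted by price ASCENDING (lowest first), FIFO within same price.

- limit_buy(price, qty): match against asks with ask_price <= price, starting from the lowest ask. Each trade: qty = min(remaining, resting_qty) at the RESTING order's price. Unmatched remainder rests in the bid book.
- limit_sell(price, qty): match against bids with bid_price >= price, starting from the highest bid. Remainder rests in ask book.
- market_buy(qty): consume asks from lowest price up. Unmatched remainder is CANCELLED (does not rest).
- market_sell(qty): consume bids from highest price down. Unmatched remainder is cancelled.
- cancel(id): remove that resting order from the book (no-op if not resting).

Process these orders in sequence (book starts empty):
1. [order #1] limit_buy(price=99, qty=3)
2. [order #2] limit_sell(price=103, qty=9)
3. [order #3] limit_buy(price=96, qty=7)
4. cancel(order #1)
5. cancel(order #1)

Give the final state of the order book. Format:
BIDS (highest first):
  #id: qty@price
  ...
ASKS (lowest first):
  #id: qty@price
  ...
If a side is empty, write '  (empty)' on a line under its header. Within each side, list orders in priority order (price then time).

After op 1 [order #1] limit_buy(price=99, qty=3): fills=none; bids=[#1:3@99] asks=[-]
After op 2 [order #2] limit_sell(price=103, qty=9): fills=none; bids=[#1:3@99] asks=[#2:9@103]
After op 3 [order #3] limit_buy(price=96, qty=7): fills=none; bids=[#1:3@99 #3:7@96] asks=[#2:9@103]
After op 4 cancel(order #1): fills=none; bids=[#3:7@96] asks=[#2:9@103]
After op 5 cancel(order #1): fills=none; bids=[#3:7@96] asks=[#2:9@103]

Answer: BIDS (highest first):
  #3: 7@96
ASKS (lowest first):
  #2: 9@103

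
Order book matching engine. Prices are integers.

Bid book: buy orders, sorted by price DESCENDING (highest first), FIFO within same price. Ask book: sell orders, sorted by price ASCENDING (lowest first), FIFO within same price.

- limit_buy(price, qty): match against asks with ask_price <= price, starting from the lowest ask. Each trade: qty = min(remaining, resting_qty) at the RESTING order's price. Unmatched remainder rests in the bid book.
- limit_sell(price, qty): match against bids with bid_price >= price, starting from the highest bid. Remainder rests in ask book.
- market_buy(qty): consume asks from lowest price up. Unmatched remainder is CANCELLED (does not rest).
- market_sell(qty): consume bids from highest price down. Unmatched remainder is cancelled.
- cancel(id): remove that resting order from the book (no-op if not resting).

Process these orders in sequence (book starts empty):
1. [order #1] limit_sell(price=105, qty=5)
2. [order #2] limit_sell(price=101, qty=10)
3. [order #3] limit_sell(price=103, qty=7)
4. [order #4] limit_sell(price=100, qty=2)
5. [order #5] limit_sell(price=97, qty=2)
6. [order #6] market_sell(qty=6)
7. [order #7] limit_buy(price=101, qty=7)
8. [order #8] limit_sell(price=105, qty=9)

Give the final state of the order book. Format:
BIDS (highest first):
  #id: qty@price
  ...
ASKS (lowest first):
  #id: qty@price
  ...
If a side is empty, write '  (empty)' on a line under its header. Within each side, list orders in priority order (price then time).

After op 1 [order #1] limit_sell(price=105, qty=5): fills=none; bids=[-] asks=[#1:5@105]
After op 2 [order #2] limit_sell(price=101, qty=10): fills=none; bids=[-] asks=[#2:10@101 #1:5@105]
After op 3 [order #3] limit_sell(price=103, qty=7): fills=none; bids=[-] asks=[#2:10@101 #3:7@103 #1:5@105]
After op 4 [order #4] limit_sell(price=100, qty=2): fills=none; bids=[-] asks=[#4:2@100 #2:10@101 #3:7@103 #1:5@105]
After op 5 [order #5] limit_sell(price=97, qty=2): fills=none; bids=[-] asks=[#5:2@97 #4:2@100 #2:10@101 #3:7@103 #1:5@105]
After op 6 [order #6] market_sell(qty=6): fills=none; bids=[-] asks=[#5:2@97 #4:2@100 #2:10@101 #3:7@103 #1:5@105]
After op 7 [order #7] limit_buy(price=101, qty=7): fills=#7x#5:2@97 #7x#4:2@100 #7x#2:3@101; bids=[-] asks=[#2:7@101 #3:7@103 #1:5@105]
After op 8 [order #8] limit_sell(price=105, qty=9): fills=none; bids=[-] asks=[#2:7@101 #3:7@103 #1:5@105 #8:9@105]

Answer: BIDS (highest first):
  (empty)
ASKS (lowest first):
  #2: 7@101
  #3: 7@103
  #1: 5@105
  #8: 9@105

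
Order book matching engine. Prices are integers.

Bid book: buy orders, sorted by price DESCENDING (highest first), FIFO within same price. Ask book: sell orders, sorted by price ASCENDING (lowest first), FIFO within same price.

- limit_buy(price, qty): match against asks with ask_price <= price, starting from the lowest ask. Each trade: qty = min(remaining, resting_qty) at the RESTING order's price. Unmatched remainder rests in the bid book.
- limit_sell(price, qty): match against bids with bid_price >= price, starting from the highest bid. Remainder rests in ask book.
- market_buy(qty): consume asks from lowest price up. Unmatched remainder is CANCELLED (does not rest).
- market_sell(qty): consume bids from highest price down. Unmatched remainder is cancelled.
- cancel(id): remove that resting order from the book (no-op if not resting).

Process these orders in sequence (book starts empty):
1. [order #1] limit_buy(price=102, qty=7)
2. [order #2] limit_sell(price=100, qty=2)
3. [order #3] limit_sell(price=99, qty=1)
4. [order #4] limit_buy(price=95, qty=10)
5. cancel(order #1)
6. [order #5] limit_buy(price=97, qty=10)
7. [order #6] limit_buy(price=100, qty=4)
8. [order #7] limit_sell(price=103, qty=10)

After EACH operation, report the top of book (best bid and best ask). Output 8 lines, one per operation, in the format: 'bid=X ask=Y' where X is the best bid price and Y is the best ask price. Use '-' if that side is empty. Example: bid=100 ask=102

After op 1 [order #1] limit_buy(price=102, qty=7): fills=none; bids=[#1:7@102] asks=[-]
After op 2 [order #2] limit_sell(price=100, qty=2): fills=#1x#2:2@102; bids=[#1:5@102] asks=[-]
After op 3 [order #3] limit_sell(price=99, qty=1): fills=#1x#3:1@102; bids=[#1:4@102] asks=[-]
After op 4 [order #4] limit_buy(price=95, qty=10): fills=none; bids=[#1:4@102 #4:10@95] asks=[-]
After op 5 cancel(order #1): fills=none; bids=[#4:10@95] asks=[-]
After op 6 [order #5] limit_buy(price=97, qty=10): fills=none; bids=[#5:10@97 #4:10@95] asks=[-]
After op 7 [order #6] limit_buy(price=100, qty=4): fills=none; bids=[#6:4@100 #5:10@97 #4:10@95] asks=[-]
After op 8 [order #7] limit_sell(price=103, qty=10): fills=none; bids=[#6:4@100 #5:10@97 #4:10@95] asks=[#7:10@103]

Answer: bid=102 ask=-
bid=102 ask=-
bid=102 ask=-
bid=102 ask=-
bid=95 ask=-
bid=97 ask=-
bid=100 ask=-
bid=100 ask=103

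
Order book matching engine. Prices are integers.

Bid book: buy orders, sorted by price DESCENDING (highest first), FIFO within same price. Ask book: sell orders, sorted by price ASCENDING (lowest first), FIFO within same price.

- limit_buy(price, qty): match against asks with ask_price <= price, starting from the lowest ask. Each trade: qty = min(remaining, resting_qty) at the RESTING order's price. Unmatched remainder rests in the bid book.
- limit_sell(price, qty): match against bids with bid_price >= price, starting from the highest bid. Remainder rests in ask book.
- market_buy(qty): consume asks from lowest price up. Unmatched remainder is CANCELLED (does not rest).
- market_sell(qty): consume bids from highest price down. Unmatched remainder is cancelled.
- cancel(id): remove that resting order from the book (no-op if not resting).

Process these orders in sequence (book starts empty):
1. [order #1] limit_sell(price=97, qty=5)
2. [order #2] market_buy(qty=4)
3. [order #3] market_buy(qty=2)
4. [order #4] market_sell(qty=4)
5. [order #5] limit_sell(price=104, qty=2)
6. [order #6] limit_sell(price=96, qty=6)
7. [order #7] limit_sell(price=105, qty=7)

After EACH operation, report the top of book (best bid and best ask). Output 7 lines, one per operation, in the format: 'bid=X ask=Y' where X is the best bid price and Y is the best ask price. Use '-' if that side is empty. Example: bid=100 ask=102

Answer: bid=- ask=97
bid=- ask=97
bid=- ask=-
bid=- ask=-
bid=- ask=104
bid=- ask=96
bid=- ask=96

Derivation:
After op 1 [order #1] limit_sell(price=97, qty=5): fills=none; bids=[-] asks=[#1:5@97]
After op 2 [order #2] market_buy(qty=4): fills=#2x#1:4@97; bids=[-] asks=[#1:1@97]
After op 3 [order #3] market_buy(qty=2): fills=#3x#1:1@97; bids=[-] asks=[-]
After op 4 [order #4] market_sell(qty=4): fills=none; bids=[-] asks=[-]
After op 5 [order #5] limit_sell(price=104, qty=2): fills=none; bids=[-] asks=[#5:2@104]
After op 6 [order #6] limit_sell(price=96, qty=6): fills=none; bids=[-] asks=[#6:6@96 #5:2@104]
After op 7 [order #7] limit_sell(price=105, qty=7): fills=none; bids=[-] asks=[#6:6@96 #5:2@104 #7:7@105]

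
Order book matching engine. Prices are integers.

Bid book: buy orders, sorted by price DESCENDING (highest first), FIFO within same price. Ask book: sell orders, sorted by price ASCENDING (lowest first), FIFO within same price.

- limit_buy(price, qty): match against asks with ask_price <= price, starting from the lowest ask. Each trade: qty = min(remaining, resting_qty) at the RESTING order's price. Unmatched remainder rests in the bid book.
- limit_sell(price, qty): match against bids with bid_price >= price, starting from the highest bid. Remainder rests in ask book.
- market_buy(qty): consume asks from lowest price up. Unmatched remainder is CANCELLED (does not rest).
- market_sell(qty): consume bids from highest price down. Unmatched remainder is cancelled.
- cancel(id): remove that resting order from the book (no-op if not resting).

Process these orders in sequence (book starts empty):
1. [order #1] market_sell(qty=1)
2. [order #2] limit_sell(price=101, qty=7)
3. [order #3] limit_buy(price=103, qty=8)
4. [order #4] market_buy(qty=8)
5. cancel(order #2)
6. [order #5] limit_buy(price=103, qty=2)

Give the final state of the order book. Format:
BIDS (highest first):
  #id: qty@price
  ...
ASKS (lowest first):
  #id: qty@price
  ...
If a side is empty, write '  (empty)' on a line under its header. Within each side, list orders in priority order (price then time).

Answer: BIDS (highest first):
  #3: 1@103
  #5: 2@103
ASKS (lowest first):
  (empty)

Derivation:
After op 1 [order #1] market_sell(qty=1): fills=none; bids=[-] asks=[-]
After op 2 [order #2] limit_sell(price=101, qty=7): fills=none; bids=[-] asks=[#2:7@101]
After op 3 [order #3] limit_buy(price=103, qty=8): fills=#3x#2:7@101; bids=[#3:1@103] asks=[-]
After op 4 [order #4] market_buy(qty=8): fills=none; bids=[#3:1@103] asks=[-]
After op 5 cancel(order #2): fills=none; bids=[#3:1@103] asks=[-]
After op 6 [order #5] limit_buy(price=103, qty=2): fills=none; bids=[#3:1@103 #5:2@103] asks=[-]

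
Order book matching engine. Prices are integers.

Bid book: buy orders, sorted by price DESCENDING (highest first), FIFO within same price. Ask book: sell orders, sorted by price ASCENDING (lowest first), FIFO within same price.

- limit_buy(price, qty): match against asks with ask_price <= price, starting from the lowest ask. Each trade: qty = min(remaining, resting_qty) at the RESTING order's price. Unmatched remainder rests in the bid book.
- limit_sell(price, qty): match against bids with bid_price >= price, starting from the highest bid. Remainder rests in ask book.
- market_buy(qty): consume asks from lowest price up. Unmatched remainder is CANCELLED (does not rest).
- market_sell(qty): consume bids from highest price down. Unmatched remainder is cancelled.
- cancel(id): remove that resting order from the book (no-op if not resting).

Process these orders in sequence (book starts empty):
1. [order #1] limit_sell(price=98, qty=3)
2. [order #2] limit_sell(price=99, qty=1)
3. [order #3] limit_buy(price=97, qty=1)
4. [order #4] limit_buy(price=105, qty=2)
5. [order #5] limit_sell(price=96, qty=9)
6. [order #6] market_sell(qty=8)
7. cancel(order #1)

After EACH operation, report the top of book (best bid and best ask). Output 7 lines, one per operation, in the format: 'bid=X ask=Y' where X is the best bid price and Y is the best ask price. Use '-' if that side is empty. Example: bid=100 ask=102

Answer: bid=- ask=98
bid=- ask=98
bid=97 ask=98
bid=97 ask=98
bid=- ask=96
bid=- ask=96
bid=- ask=96

Derivation:
After op 1 [order #1] limit_sell(price=98, qty=3): fills=none; bids=[-] asks=[#1:3@98]
After op 2 [order #2] limit_sell(price=99, qty=1): fills=none; bids=[-] asks=[#1:3@98 #2:1@99]
After op 3 [order #3] limit_buy(price=97, qty=1): fills=none; bids=[#3:1@97] asks=[#1:3@98 #2:1@99]
After op 4 [order #4] limit_buy(price=105, qty=2): fills=#4x#1:2@98; bids=[#3:1@97] asks=[#1:1@98 #2:1@99]
After op 5 [order #5] limit_sell(price=96, qty=9): fills=#3x#5:1@97; bids=[-] asks=[#5:8@96 #1:1@98 #2:1@99]
After op 6 [order #6] market_sell(qty=8): fills=none; bids=[-] asks=[#5:8@96 #1:1@98 #2:1@99]
After op 7 cancel(order #1): fills=none; bids=[-] asks=[#5:8@96 #2:1@99]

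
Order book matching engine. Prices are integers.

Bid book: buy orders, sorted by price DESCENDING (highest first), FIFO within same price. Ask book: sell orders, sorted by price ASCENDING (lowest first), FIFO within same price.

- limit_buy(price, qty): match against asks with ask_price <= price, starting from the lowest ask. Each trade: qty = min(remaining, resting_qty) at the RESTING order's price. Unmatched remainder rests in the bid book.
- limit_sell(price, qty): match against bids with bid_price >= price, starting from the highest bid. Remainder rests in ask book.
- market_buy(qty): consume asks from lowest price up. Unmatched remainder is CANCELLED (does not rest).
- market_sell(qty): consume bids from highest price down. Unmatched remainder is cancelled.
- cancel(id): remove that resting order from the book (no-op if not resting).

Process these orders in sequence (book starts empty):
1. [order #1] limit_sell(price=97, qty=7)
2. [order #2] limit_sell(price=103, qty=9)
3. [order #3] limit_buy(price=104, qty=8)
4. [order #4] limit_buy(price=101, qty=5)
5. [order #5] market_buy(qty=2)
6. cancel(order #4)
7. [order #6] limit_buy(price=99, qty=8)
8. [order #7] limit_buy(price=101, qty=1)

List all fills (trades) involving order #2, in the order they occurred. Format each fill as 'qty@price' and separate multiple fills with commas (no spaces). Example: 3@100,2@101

Answer: 1@103,2@103

Derivation:
After op 1 [order #1] limit_sell(price=97, qty=7): fills=none; bids=[-] asks=[#1:7@97]
After op 2 [order #2] limit_sell(price=103, qty=9): fills=none; bids=[-] asks=[#1:7@97 #2:9@103]
After op 3 [order #3] limit_buy(price=104, qty=8): fills=#3x#1:7@97 #3x#2:1@103; bids=[-] asks=[#2:8@103]
After op 4 [order #4] limit_buy(price=101, qty=5): fills=none; bids=[#4:5@101] asks=[#2:8@103]
After op 5 [order #5] market_buy(qty=2): fills=#5x#2:2@103; bids=[#4:5@101] asks=[#2:6@103]
After op 6 cancel(order #4): fills=none; bids=[-] asks=[#2:6@103]
After op 7 [order #6] limit_buy(price=99, qty=8): fills=none; bids=[#6:8@99] asks=[#2:6@103]
After op 8 [order #7] limit_buy(price=101, qty=1): fills=none; bids=[#7:1@101 #6:8@99] asks=[#2:6@103]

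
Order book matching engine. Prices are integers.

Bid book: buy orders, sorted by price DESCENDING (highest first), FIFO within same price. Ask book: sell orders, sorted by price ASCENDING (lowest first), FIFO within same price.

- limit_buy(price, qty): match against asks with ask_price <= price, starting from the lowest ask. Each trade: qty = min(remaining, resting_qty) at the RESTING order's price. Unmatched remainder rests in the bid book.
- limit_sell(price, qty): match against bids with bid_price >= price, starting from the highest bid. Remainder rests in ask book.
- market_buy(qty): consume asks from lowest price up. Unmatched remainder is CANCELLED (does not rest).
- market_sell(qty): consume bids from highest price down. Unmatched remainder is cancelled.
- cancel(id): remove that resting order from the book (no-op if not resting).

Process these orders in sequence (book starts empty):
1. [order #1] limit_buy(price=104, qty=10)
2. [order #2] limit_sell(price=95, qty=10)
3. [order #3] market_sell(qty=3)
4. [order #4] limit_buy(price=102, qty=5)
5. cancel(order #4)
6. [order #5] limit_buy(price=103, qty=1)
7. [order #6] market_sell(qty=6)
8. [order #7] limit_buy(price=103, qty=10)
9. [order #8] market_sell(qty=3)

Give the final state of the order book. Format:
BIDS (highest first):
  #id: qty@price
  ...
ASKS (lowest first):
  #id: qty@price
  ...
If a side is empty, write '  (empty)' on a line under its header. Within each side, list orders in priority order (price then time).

After op 1 [order #1] limit_buy(price=104, qty=10): fills=none; bids=[#1:10@104] asks=[-]
After op 2 [order #2] limit_sell(price=95, qty=10): fills=#1x#2:10@104; bids=[-] asks=[-]
After op 3 [order #3] market_sell(qty=3): fills=none; bids=[-] asks=[-]
After op 4 [order #4] limit_buy(price=102, qty=5): fills=none; bids=[#4:5@102] asks=[-]
After op 5 cancel(order #4): fills=none; bids=[-] asks=[-]
After op 6 [order #5] limit_buy(price=103, qty=1): fills=none; bids=[#5:1@103] asks=[-]
After op 7 [order #6] market_sell(qty=6): fills=#5x#6:1@103; bids=[-] asks=[-]
After op 8 [order #7] limit_buy(price=103, qty=10): fills=none; bids=[#7:10@103] asks=[-]
After op 9 [order #8] market_sell(qty=3): fills=#7x#8:3@103; bids=[#7:7@103] asks=[-]

Answer: BIDS (highest first):
  #7: 7@103
ASKS (lowest first):
  (empty)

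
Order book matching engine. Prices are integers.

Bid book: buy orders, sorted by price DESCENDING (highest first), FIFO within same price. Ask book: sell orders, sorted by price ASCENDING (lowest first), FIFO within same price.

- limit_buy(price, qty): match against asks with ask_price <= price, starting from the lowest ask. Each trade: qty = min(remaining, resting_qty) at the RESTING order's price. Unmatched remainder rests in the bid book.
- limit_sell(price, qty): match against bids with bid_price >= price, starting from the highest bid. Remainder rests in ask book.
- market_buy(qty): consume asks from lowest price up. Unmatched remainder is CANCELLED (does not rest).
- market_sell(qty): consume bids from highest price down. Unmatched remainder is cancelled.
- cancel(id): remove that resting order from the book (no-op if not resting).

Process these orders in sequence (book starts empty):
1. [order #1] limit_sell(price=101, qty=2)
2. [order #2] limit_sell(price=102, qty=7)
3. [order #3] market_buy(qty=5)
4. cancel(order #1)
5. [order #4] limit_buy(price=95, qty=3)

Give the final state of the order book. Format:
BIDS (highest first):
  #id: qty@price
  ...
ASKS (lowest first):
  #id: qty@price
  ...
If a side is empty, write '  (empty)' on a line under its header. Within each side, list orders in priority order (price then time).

After op 1 [order #1] limit_sell(price=101, qty=2): fills=none; bids=[-] asks=[#1:2@101]
After op 2 [order #2] limit_sell(price=102, qty=7): fills=none; bids=[-] asks=[#1:2@101 #2:7@102]
After op 3 [order #3] market_buy(qty=5): fills=#3x#1:2@101 #3x#2:3@102; bids=[-] asks=[#2:4@102]
After op 4 cancel(order #1): fills=none; bids=[-] asks=[#2:4@102]
After op 5 [order #4] limit_buy(price=95, qty=3): fills=none; bids=[#4:3@95] asks=[#2:4@102]

Answer: BIDS (highest first):
  #4: 3@95
ASKS (lowest first):
  #2: 4@102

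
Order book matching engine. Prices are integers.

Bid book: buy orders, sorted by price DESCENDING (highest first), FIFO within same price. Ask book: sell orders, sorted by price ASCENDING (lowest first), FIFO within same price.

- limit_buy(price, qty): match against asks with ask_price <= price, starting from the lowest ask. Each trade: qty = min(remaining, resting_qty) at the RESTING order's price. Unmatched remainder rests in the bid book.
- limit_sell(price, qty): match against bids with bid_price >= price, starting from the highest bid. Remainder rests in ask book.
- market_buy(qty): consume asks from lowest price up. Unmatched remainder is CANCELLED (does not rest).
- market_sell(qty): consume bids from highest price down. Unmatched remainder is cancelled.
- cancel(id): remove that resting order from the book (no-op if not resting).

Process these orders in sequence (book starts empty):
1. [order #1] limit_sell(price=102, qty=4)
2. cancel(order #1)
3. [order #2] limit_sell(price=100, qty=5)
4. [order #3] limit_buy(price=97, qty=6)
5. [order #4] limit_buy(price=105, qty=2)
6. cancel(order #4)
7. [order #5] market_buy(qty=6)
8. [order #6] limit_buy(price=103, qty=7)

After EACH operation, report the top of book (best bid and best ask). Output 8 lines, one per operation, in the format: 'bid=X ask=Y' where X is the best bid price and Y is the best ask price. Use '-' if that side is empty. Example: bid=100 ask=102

After op 1 [order #1] limit_sell(price=102, qty=4): fills=none; bids=[-] asks=[#1:4@102]
After op 2 cancel(order #1): fills=none; bids=[-] asks=[-]
After op 3 [order #2] limit_sell(price=100, qty=5): fills=none; bids=[-] asks=[#2:5@100]
After op 4 [order #3] limit_buy(price=97, qty=6): fills=none; bids=[#3:6@97] asks=[#2:5@100]
After op 5 [order #4] limit_buy(price=105, qty=2): fills=#4x#2:2@100; bids=[#3:6@97] asks=[#2:3@100]
After op 6 cancel(order #4): fills=none; bids=[#3:6@97] asks=[#2:3@100]
After op 7 [order #5] market_buy(qty=6): fills=#5x#2:3@100; bids=[#3:6@97] asks=[-]
After op 8 [order #6] limit_buy(price=103, qty=7): fills=none; bids=[#6:7@103 #3:6@97] asks=[-]

Answer: bid=- ask=102
bid=- ask=-
bid=- ask=100
bid=97 ask=100
bid=97 ask=100
bid=97 ask=100
bid=97 ask=-
bid=103 ask=-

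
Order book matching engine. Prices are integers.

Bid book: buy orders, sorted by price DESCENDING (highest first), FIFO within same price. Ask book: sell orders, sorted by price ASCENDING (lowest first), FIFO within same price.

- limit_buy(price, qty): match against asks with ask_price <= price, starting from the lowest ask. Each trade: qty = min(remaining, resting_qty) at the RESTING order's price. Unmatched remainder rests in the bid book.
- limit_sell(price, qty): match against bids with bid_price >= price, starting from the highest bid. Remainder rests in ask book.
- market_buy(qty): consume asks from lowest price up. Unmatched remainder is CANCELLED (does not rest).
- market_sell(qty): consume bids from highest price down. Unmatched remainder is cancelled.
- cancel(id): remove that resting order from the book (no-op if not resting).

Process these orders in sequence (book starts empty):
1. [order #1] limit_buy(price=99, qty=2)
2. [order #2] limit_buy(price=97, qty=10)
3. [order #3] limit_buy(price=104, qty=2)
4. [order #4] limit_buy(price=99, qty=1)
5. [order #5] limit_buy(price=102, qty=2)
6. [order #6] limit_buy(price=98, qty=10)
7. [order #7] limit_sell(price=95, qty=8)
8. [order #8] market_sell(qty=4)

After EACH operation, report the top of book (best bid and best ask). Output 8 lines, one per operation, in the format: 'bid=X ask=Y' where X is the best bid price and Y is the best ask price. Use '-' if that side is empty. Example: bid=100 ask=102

Answer: bid=99 ask=-
bid=99 ask=-
bid=104 ask=-
bid=104 ask=-
bid=104 ask=-
bid=104 ask=-
bid=98 ask=-
bid=98 ask=-

Derivation:
After op 1 [order #1] limit_buy(price=99, qty=2): fills=none; bids=[#1:2@99] asks=[-]
After op 2 [order #2] limit_buy(price=97, qty=10): fills=none; bids=[#1:2@99 #2:10@97] asks=[-]
After op 3 [order #3] limit_buy(price=104, qty=2): fills=none; bids=[#3:2@104 #1:2@99 #2:10@97] asks=[-]
After op 4 [order #4] limit_buy(price=99, qty=1): fills=none; bids=[#3:2@104 #1:2@99 #4:1@99 #2:10@97] asks=[-]
After op 5 [order #5] limit_buy(price=102, qty=2): fills=none; bids=[#3:2@104 #5:2@102 #1:2@99 #4:1@99 #2:10@97] asks=[-]
After op 6 [order #6] limit_buy(price=98, qty=10): fills=none; bids=[#3:2@104 #5:2@102 #1:2@99 #4:1@99 #6:10@98 #2:10@97] asks=[-]
After op 7 [order #7] limit_sell(price=95, qty=8): fills=#3x#7:2@104 #5x#7:2@102 #1x#7:2@99 #4x#7:1@99 #6x#7:1@98; bids=[#6:9@98 #2:10@97] asks=[-]
After op 8 [order #8] market_sell(qty=4): fills=#6x#8:4@98; bids=[#6:5@98 #2:10@97] asks=[-]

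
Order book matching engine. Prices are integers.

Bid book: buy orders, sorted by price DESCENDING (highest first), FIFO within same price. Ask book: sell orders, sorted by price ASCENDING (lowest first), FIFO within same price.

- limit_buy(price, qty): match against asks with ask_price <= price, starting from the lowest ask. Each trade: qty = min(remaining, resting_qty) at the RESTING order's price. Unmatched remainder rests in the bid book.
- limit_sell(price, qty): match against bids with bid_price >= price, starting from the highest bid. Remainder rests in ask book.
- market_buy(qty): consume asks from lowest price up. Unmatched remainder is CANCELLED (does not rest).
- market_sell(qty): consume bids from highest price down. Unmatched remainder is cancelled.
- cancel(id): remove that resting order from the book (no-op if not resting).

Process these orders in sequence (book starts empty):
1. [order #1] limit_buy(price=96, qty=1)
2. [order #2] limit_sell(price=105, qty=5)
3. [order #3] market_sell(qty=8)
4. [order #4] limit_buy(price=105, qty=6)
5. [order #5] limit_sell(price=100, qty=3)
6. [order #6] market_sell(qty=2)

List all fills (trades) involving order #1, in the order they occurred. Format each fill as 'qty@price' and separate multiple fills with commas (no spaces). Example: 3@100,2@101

After op 1 [order #1] limit_buy(price=96, qty=1): fills=none; bids=[#1:1@96] asks=[-]
After op 2 [order #2] limit_sell(price=105, qty=5): fills=none; bids=[#1:1@96] asks=[#2:5@105]
After op 3 [order #3] market_sell(qty=8): fills=#1x#3:1@96; bids=[-] asks=[#2:5@105]
After op 4 [order #4] limit_buy(price=105, qty=6): fills=#4x#2:5@105; bids=[#4:1@105] asks=[-]
After op 5 [order #5] limit_sell(price=100, qty=3): fills=#4x#5:1@105; bids=[-] asks=[#5:2@100]
After op 6 [order #6] market_sell(qty=2): fills=none; bids=[-] asks=[#5:2@100]

Answer: 1@96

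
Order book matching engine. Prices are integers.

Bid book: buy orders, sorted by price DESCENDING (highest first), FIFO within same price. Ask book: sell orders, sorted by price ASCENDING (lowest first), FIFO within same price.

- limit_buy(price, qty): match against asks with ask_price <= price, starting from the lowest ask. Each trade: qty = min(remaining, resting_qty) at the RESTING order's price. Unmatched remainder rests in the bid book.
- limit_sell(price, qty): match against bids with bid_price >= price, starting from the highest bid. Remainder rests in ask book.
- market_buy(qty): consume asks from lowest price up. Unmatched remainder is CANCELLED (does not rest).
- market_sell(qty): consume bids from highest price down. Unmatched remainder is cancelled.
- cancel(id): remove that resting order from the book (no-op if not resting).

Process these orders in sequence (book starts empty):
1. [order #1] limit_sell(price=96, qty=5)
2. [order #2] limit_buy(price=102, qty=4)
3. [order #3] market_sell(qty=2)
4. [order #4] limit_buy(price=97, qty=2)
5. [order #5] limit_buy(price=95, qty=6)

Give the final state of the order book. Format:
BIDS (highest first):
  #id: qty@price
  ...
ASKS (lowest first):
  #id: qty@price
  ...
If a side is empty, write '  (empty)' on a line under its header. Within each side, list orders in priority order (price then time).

After op 1 [order #1] limit_sell(price=96, qty=5): fills=none; bids=[-] asks=[#1:5@96]
After op 2 [order #2] limit_buy(price=102, qty=4): fills=#2x#1:4@96; bids=[-] asks=[#1:1@96]
After op 3 [order #3] market_sell(qty=2): fills=none; bids=[-] asks=[#1:1@96]
After op 4 [order #4] limit_buy(price=97, qty=2): fills=#4x#1:1@96; bids=[#4:1@97] asks=[-]
After op 5 [order #5] limit_buy(price=95, qty=6): fills=none; bids=[#4:1@97 #5:6@95] asks=[-]

Answer: BIDS (highest first):
  #4: 1@97
  #5: 6@95
ASKS (lowest first):
  (empty)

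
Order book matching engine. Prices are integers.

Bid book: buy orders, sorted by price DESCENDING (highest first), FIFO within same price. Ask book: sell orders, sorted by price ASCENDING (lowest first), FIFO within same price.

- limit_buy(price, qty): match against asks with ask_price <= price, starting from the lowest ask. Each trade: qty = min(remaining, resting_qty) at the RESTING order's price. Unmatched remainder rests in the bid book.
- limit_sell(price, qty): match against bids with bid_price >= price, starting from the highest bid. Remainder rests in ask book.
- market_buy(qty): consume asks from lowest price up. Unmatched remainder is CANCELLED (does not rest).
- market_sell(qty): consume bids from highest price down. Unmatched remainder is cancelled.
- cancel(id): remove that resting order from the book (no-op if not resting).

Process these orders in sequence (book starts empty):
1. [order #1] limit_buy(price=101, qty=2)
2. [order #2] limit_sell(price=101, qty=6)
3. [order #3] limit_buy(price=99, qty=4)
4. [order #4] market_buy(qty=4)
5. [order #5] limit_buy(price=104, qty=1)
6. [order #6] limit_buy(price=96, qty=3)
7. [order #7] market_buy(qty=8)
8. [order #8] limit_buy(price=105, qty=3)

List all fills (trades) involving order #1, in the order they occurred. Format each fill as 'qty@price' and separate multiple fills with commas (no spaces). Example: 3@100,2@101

Answer: 2@101

Derivation:
After op 1 [order #1] limit_buy(price=101, qty=2): fills=none; bids=[#1:2@101] asks=[-]
After op 2 [order #2] limit_sell(price=101, qty=6): fills=#1x#2:2@101; bids=[-] asks=[#2:4@101]
After op 3 [order #3] limit_buy(price=99, qty=4): fills=none; bids=[#3:4@99] asks=[#2:4@101]
After op 4 [order #4] market_buy(qty=4): fills=#4x#2:4@101; bids=[#3:4@99] asks=[-]
After op 5 [order #5] limit_buy(price=104, qty=1): fills=none; bids=[#5:1@104 #3:4@99] asks=[-]
After op 6 [order #6] limit_buy(price=96, qty=3): fills=none; bids=[#5:1@104 #3:4@99 #6:3@96] asks=[-]
After op 7 [order #7] market_buy(qty=8): fills=none; bids=[#5:1@104 #3:4@99 #6:3@96] asks=[-]
After op 8 [order #8] limit_buy(price=105, qty=3): fills=none; bids=[#8:3@105 #5:1@104 #3:4@99 #6:3@96] asks=[-]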